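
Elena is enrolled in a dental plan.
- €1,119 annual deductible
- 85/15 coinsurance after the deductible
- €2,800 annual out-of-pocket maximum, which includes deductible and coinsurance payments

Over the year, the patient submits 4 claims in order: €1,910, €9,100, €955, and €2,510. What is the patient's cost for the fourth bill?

€54.10

#1 (€1,910): €1,119 to deductible, leaving €791; coinsurance €791 × 15% = €118.65. Cost to patient: €1,237.65. OOP to date €1,237.65.
#2 (€9,100): 15% coinsurance on €9,100 = €1,365. Patient owes €1,365 (running OOP €2,602.65).
#3 (€955): 15% coinsurance on €955 = €143.25. Patient owes €143.25 (running OOP €2,745.90).
#4 (€2,510): 15% coinsurance on €2,510 = €376.50. OOP would hit €3,122.40 > €2,800, so the cap limits the patient to €2,800 − €2,745.90 = €54.10.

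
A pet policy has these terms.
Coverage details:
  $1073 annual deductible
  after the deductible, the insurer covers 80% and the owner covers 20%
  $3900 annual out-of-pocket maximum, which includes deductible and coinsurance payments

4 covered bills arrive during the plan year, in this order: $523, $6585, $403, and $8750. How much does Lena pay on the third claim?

Claim 1 — $523: fully absorbed by the deductible. Owner owes $523 (running OOP $523).
Claim 2 — $6585: deductible takes $550, $6035 remains; coinsurance $6035 × 20% = $1207. Owner owes $1757 (running OOP $2280).
Claim 3 — $403: deductible already satisfied, so owner's share is 20% × $403 = $80.60. Owner pays $80.60; OOP now $2360.60.

$80.60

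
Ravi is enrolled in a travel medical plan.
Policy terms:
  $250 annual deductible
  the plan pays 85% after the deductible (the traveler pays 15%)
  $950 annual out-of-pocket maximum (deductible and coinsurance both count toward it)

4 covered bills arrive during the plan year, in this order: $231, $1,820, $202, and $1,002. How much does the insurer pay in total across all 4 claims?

Claim 1 ($231): all of it applies to the deductible. Traveler pays $231; OOP now $231. Plan pays $231 − $231 = $0.
Claim 2 ($1,820): deductible takes $19, $1,801 remains; 15% of $1,801 = $270.15. Traveler pays $289.15; OOP now $520.15. Insurer: $1,820 − $289.15 = $1,530.85.
Claim 3 ($202): 15% coinsurance on $202 = $30.30. Cost to traveler: $30.30. OOP to date $550.45. Plan pays $202 − $30.30 = $171.70.
Claim 4 ($1,002): 15% coinsurance on $1,002 = $150.30. Traveler owes $150.30 (running OOP $700.75). Insurer: $1,002 − $150.30 = $851.70.
Insurer total = bills − traveler's total = $3,255 − $700.75 = $2,554.25.

$2,554.25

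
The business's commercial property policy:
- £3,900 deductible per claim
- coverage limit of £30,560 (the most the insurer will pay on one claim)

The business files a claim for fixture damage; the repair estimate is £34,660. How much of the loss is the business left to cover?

£4,100

After the deductible, £34,660 − £3,900 = £30,760 remains.
Since £30,760 > £30,560, the payout is capped at £30,560.
Out of pocket: £34,660 − £30,560 = £4,100.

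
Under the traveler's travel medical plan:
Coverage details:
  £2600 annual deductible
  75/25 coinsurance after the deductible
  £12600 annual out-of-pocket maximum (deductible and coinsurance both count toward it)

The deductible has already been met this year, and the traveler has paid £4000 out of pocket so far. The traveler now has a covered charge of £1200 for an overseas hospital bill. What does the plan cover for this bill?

£900

With the deductible met, the entire £1200 is subject to coinsurance.
Traveler's 25% share of £1200 is £300.
Year-to-date out-of-pocket becomes £4000 + £300 = £4300, still under the £12600 maximum, so no cap applies.
The plan picks up £1200 − £300 = £900.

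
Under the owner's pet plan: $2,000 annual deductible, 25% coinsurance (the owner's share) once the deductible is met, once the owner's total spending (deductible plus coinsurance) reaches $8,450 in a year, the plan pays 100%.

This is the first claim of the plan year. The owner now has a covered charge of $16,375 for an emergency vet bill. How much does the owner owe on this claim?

The full $2,000 deductible is still open; $2,000 of this bill applies to it.
After the $2,000 deductible portion, $16,375 − $2,000 = $14,375 is subject to coinsurance.
Coinsurance: $14,375 × 25% = $3,593.75.
That puts the owner's cost at $2,000 + $3,593.75 = $5,593.75 before any cap.
Total out-of-pocket so far would be $0 + $5,593.75 = $5,593.75, below the $8,450 cap — no reduction.

$5,593.75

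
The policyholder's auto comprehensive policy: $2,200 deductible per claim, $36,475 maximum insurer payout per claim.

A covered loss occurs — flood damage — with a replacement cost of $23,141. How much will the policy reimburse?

Subtract the deductible: $23,141 − $2,200 = $20,941.
$20,941 ≤ $36,475, so the limit doesn't bind; insurer pays $20,941.

$20,941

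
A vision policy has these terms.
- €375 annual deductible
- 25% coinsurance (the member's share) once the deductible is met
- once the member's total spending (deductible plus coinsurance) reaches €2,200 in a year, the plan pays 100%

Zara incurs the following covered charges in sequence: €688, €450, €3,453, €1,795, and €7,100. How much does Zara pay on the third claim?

Claim 1 (€688): €375 finishes the deductible; €313 goes to coinsurance; 25% of €313 = €78.25. Member owes €453.25 (running OOP €453.25).
Claim 2 (€450): 25% coinsurance on €450 = €112.50. Member owes €112.50 (running OOP €565.75).
Claim 3 (€3,453): deductible met; 25% of €3,453 = €863.25. Member owes €863.25 (running OOP €1,429).

€863.25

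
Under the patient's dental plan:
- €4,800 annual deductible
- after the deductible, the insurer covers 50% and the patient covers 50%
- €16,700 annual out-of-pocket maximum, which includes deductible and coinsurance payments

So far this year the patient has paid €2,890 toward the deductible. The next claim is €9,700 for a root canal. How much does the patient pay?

€5,805

Remaining deductible: €4,800 − €2,890 = €1,910.
The remaining €7,790 (= €9,700 − €1,910) moves to coinsurance.
Patient's 50% share of €7,790 is €3,895.
Patient responsibility before any cap: €1,910 + €3,895 = €5,805.
Total out-of-pocket so far would be €2,890 + €5,805 = €8,695, below the €16,700 cap — no reduction.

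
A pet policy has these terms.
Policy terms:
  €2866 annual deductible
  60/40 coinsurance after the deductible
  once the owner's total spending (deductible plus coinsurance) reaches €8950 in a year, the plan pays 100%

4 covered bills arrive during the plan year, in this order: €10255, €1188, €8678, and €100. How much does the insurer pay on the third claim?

€6024.80

Claim 1 (€10255): deductible takes €2866, €7389 remains; 40% of €7389 = €2955.60. Owner owes €5821.60 (running OOP €5821.60). Plan pays €10255 − €5821.60 = €4433.40.
Claim 2 (€1188): 40% coinsurance on €1188 = €475.20. Owner owes €475.20 (running OOP €6296.80). Plan pays €1188 − €475.20 = €712.80.
Claim 3 (€8678): deductible already satisfied, so owner's share is 40% × €8678 = €3471.20. That would push OOP to €9768, over the €8950 cap, so owner pays €8950 − €6296.80 = €2653.20. Plan pays €8678 − €2653.20 = €6024.80.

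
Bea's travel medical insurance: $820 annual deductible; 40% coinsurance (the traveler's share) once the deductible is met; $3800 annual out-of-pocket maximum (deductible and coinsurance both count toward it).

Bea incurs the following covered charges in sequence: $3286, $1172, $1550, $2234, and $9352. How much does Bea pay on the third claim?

Bill 1, $3286: deductible takes $820, $2466 remains; traveler's 40% is $986.40. Traveler pays $1806.40; OOP now $1806.40.
Bill 2, $1172: deductible already satisfied, so traveler's share is 40% × $1172 = $468.80. Traveler owes $468.80 (running OOP $2275.20).
Bill 3, $1550: deductible met; 40% of $1550 = $620. Traveler owes $620 (running OOP $2895.20).

$620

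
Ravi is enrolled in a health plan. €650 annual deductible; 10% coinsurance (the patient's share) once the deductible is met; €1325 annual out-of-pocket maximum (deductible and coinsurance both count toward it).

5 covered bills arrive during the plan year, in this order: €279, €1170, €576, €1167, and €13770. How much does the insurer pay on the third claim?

€518.40

Claim 1 (€279): entire amount goes to the deductible. Patient owes €279 (running OOP €279). Insurer: €279 − €279 = €0.
Claim 2 (€1170): €371 finishes the deductible; €799 goes to coinsurance; patient's 10% is €79.90. Patient pays €450.90; OOP now €729.90. Plan pays €1170 − €450.90 = €719.10.
Claim 3 (€576): deductible already satisfied, so patient's share is 10% × €576 = €57.60. Patient pays €57.60; OOP now €787.50. Insurer: €576 − €57.60 = €518.40.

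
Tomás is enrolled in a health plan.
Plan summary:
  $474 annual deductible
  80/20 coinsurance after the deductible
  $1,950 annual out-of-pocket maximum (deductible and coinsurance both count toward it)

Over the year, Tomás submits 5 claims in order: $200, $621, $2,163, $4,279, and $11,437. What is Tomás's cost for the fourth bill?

Claim 1 — $200: all of it applies to the deductible. Patient pays $200; OOP now $200.
Claim 2 — $621: $274 to deductible, leaving $347; coinsurance $347 × 20% = $69.40. Patient owes $343.40 (running OOP $543.40).
Claim 3 — $2,163: deductible already satisfied, so patient's share is 20% × $2,163 = $432.60. Patient owes $432.60 (running OOP $976).
Claim 4 — $4,279: deductible met; 20% of $4,279 = $855.80. Patient owes $855.80 (running OOP $1,831.80).

$855.80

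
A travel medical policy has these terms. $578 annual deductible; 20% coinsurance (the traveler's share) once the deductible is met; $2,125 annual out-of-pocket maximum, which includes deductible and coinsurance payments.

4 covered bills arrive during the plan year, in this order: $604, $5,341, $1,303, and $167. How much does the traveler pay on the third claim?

Claim 1 ($604): $578 finishes the deductible; $26 goes to coinsurance; 20% of $26 = $5.20. Traveler pays $583.20; OOP now $583.20.
Claim 2 ($5,341): 20% coinsurance on $5,341 = $1,068.20. Traveler owes $1,068.20 (running OOP $1,651.40).
Claim 3 ($1,303): deductible already satisfied, so traveler's share is 20% × $1,303 = $260.60. Traveler owes $260.60 (running OOP $1,912).

$260.60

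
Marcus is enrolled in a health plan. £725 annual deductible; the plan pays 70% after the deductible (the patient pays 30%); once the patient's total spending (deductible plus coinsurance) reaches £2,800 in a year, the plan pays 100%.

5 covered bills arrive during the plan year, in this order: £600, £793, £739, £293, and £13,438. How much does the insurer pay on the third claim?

#1 (£600): all of it applies to the deductible. Patient owes £600 (running OOP £600). Plan pays £600 − £600 = £0.
#2 (£793): £125 to deductible, leaving £668; coinsurance £668 × 30% = £200.40. Patient owes £325.40 (running OOP £925.40). Insurer: £793 − £325.40 = £467.60.
#3 (£739): deductible already satisfied, so patient's share is 30% × £739 = £221.70. Cost to patient: £221.70. OOP to date £1,147.10. Insurer: £739 − £221.70 = £517.30.

£517.30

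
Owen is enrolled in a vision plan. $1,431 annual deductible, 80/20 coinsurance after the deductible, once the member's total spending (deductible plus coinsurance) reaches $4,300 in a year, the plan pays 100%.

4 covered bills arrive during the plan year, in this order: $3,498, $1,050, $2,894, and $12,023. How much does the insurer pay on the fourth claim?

$10,356.20

#1 ($3,498): $1,431 finishes the deductible; $2,067 goes to coinsurance; coinsurance $2,067 × 20% = $413.40. Member owes $1,844.40 (running OOP $1,844.40). Plan pays $3,498 − $1,844.40 = $1,653.60.
#2 ($1,050): 20% coinsurance on $1,050 = $210. Member owes $210 (running OOP $2,054.40). Insurer: $1,050 − $210 = $840.
#3 ($2,894): deductible met; 20% of $2,894 = $578.80. Member owes $578.80 (running OOP $2,633.20). Insurer: $2,894 − $578.80 = $2,315.20.
#4 ($12,023): 20% coinsurance on $12,023 = $2,404.60. Adding that to $2,633.20 gives $5,037.80, past the $4,300 cap; member pays only $4,300 − $2,633.20 = $1,666.80. Insurer: $12,023 − $1,666.80 = $10,356.20.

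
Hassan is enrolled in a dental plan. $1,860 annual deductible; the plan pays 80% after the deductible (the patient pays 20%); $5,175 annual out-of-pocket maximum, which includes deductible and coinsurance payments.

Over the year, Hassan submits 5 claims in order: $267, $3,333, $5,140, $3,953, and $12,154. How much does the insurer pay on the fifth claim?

$11,005.60

#1 ($267): entire amount goes to the deductible. Patient pays $267; OOP now $267. Insurer: $267 − $267 = $0.
#2 ($3,333): $1,593 to deductible, leaving $1,740; patient's 20% is $348. Patient owes $1,941 (running OOP $2,208). Plan pays $3,333 − $1,941 = $1,392.
#3 ($5,140): deductible already satisfied, so patient's share is 20% × $5,140 = $1,028. Patient owes $1,028 (running OOP $3,236). Plan pays $5,140 − $1,028 = $4,112.
#4 ($3,953): 20% coinsurance on $3,953 = $790.60. Patient owes $790.60 (running OOP $4,026.60). Plan pays $3,953 − $790.60 = $3,162.40.
#5 ($12,154): deductible already satisfied, so patient's share is 20% × $12,154 = $2,430.80. Adding that to $4,026.60 gives $6,457.40, past the $5,175 cap; patient pays only $5,175 − $4,026.60 = $1,148.40. Insurer: $12,154 − $1,148.40 = $11,005.60.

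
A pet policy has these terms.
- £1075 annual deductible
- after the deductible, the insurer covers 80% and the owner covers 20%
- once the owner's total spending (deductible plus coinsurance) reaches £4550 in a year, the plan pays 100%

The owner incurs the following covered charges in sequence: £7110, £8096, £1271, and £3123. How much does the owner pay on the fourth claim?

Bill 1, £7110: £1075 finishes the deductible; £6035 goes to coinsurance; 20% of £6035 = £1207. Owner pays £2282; OOP now £2282.
Bill 2, £8096: 20% coinsurance on £8096 = £1619.20. Owner pays £1619.20; OOP now £3901.20.
Bill 3, £1271: deductible already satisfied, so owner's share is 20% × £1271 = £254.20. Cost to owner: £254.20. OOP to date £4155.40.
Bill 4, £3123: deductible already satisfied, so owner's share is 20% × £3123 = £624.60. OOP would hit £4780 > £4550, so the cap limits the owner to £4550 − £4155.40 = £394.60.

£394.60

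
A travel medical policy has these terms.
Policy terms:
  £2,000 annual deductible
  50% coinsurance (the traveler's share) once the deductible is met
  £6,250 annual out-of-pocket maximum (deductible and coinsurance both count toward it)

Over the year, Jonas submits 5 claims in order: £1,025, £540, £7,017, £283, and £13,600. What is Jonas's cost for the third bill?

£3,726

Claim 1 — £1,025: all of it applies to the deductible. Traveler owes £1,025 (running OOP £1,025).
Claim 2 — £540: entire amount goes to the deductible. Cost to traveler: £540. OOP to date £1,565.
Claim 3 — £7,017: £435 to deductible, leaving £6,582; 50% of £6,582 = £3,291. Cost to traveler: £3,726. OOP to date £5,291.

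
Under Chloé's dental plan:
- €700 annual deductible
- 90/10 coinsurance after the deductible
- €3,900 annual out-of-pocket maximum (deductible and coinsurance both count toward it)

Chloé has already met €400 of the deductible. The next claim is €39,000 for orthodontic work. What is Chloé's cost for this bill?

€3,500

Deductible still to meet: €700 − €400 = €300.
The remaining €38,700 (= €39,000 − €300) moves to coinsurance.
Coinsurance: €38,700 × 10% = €3,870.
So the patient owes €300 + €3,870 = €4,170 before any cap.
Adding €4,170 to the €400 already spent would give €4,570, which exceeds the €3,900 cap; the patient pays just €3,900 − €400 = €3,500.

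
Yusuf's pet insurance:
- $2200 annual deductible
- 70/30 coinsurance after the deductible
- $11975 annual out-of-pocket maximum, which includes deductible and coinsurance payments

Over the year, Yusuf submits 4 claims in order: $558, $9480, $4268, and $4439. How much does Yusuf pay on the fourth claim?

$1331.70

Claim 1 — $558: all of it applies to the deductible. Owner owes $558 (running OOP $558).
Claim 2 — $9480: deductible takes $1642, $7838 remains; 30% of $7838 = $2351.40. Owner pays $3993.40; OOP now $4551.40.
Claim 3 — $4268: 30% coinsurance on $4268 = $1280.40. Cost to owner: $1280.40. OOP to date $5831.80.
Claim 4 — $4439: deductible met; 30% of $4439 = $1331.70. Owner pays $1331.70; OOP now $7163.50.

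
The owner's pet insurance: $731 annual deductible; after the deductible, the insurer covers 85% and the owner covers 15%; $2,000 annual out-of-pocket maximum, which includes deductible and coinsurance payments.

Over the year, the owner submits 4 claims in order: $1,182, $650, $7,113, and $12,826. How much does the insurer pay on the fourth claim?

Claim 1 ($1,182): $731 finishes the deductible; $451 goes to coinsurance; owner's 15% is $67.65. Cost to owner: $798.65. OOP to date $798.65. Plan pays $1,182 − $798.65 = $383.35.
Claim 2 ($650): deductible met; 15% of $650 = $97.50. Owner pays $97.50; OOP now $896.15. Plan pays $650 − $97.50 = $552.50.
Claim 3 ($7,113): deductible already satisfied, so owner's share is 15% × $7,113 = $1,066.95. Owner owes $1,066.95 (running OOP $1,963.10). Insurer: $7,113 − $1,066.95 = $6,046.05.
Claim 4 ($12,826): deductible met; 15% of $12,826 = $1,923.90. Adding that to $1,963.10 gives $3,887, past the $2,000 cap; owner pays only $2,000 − $1,963.10 = $36.90. Insurer: $12,826 − $36.90 = $12,789.10.

$12,789.10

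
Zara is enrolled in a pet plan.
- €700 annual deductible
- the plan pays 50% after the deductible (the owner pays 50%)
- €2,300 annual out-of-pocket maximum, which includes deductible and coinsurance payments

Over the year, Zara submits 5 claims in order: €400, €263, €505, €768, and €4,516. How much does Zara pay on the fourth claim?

Claim 1 — €400: fully absorbed by the deductible. Owner pays €400; OOP now €400.
Claim 2 — €263: entire amount goes to the deductible. Owner owes €263 (running OOP €663).
Claim 3 — €505: €37 finishes the deductible; €468 goes to coinsurance; coinsurance €468 × 50% = €234. Cost to owner: €271. OOP to date €934.
Claim 4 — €768: deductible already satisfied, so owner's share is 50% × €768 = €384. Owner owes €384 (running OOP €1,318).

€384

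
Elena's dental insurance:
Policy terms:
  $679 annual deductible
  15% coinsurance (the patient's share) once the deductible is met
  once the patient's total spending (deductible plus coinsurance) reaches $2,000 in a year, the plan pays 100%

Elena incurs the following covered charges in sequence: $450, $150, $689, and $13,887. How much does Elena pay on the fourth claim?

$1,229.50

Claim 1 ($450): entire amount goes to the deductible. Cost to patient: $450. OOP to date $450.
Claim 2 ($150): fully absorbed by the deductible. Cost to patient: $150. OOP to date $600.
Claim 3 ($689): deductible takes $79, $610 remains; patient's 15% is $91.50. Patient owes $170.50 (running OOP $770.50).
Claim 4 ($13,887): 15% coinsurance on $13,887 = $2,083.05. That would push OOP to $2,853.55, over the $2,000 cap, so patient pays $2,000 − $770.50 = $1,229.50.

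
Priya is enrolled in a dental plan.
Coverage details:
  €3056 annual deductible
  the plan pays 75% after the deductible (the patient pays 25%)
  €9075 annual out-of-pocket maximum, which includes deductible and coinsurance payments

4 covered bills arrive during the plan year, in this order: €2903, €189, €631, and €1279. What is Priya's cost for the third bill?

Bill 1, €2903: all of it applies to the deductible. Patient owes €2903 (running OOP €2903).
Bill 2, €189: €153 finishes the deductible; €36 goes to coinsurance; patient's 25% is €9. Patient pays €162; OOP now €3065.
Bill 3, €631: 25% coinsurance on €631 = €157.75. Cost to patient: €157.75. OOP to date €3222.75.

€157.75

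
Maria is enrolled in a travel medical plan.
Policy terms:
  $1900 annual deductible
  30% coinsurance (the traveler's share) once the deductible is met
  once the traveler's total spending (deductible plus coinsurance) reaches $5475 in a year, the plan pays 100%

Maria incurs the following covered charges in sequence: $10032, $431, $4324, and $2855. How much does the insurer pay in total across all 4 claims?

$12167

#1 ($10032): $1900 to deductible, leaving $8132; coinsurance $8132 × 30% = $2439.60. Cost to traveler: $4339.60. OOP to date $4339.60. Plan pays $10032 − $4339.60 = $5692.40.
#2 ($431): deductible already satisfied, so traveler's share is 30% × $431 = $129.30. Traveler owes $129.30 (running OOP $4468.90). Plan pays $431 − $129.30 = $301.70.
#3 ($4324): 30% coinsurance on $4324 = $1297.20. OOP would hit $5766.10 > $5475, so the cap limits the traveler to $5475 − $4468.90 = $1006.10. Insurer: $4324 − $1006.10 = $3317.90.
#4 ($2855): deductible met; 30% of $2855 = $856.50. That would push OOP to $6331.50, over the $5475 cap, so traveler pays $5475 − $5475 = $0. Insurer: $2855 − $0 = $2855.
Insurer total = bills − traveler's total = $17642 − $5475 = $12167.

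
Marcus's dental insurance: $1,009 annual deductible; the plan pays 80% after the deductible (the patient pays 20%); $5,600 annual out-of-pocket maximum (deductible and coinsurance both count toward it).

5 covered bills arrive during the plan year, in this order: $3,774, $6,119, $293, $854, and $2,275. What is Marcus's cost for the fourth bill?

Bill 1, $3,774: $1,009 finishes the deductible; $2,765 goes to coinsurance; patient's 20% is $553. Patient pays $1,562; OOP now $1,562.
Bill 2, $6,119: deductible already satisfied, so patient's share is 20% × $6,119 = $1,223.80. Patient pays $1,223.80; OOP now $2,785.80.
Bill 3, $293: 20% coinsurance on $293 = $58.60. Cost to patient: $58.60. OOP to date $2,844.40.
Bill 4, $854: deductible met; 20% of $854 = $170.80. Cost to patient: $170.80. OOP to date $3,015.20.

$170.80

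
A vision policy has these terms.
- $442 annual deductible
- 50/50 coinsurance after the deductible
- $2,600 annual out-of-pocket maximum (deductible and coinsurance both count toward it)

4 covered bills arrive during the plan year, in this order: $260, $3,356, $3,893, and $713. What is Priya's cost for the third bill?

$571

Bill 1, $260: entire amount goes to the deductible. Cost to member: $260. OOP to date $260.
Bill 2, $3,356: $182 to deductible, leaving $3,174; coinsurance $3,174 × 50% = $1,587. Member pays $1,769; OOP now $2,029.
Bill 3, $3,893: deductible met; 50% of $3,893 = $1,946.50. OOP would hit $3,975.50 > $2,600, so the cap limits the member to $2,600 − $2,029 = $571.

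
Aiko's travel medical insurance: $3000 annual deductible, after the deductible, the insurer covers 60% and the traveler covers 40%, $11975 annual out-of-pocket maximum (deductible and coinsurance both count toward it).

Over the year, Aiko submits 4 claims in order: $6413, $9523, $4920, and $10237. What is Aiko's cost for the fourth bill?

Claim 1 ($6413): deductible takes $3000, $3413 remains; coinsurance $3413 × 40% = $1365.20. Traveler owes $4365.20 (running OOP $4365.20).
Claim 2 ($9523): 40% coinsurance on $9523 = $3809.20. Traveler owes $3809.20 (running OOP $8174.40).
Claim 3 ($4920): deductible met; 40% of $4920 = $1968. Cost to traveler: $1968. OOP to date $10142.40.
Claim 4 ($10237): 40% coinsurance on $10237 = $4094.80. Adding that to $10142.40 gives $14237.20, past the $11975 cap; traveler pays only $11975 − $10142.40 = $1832.60.

$1832.60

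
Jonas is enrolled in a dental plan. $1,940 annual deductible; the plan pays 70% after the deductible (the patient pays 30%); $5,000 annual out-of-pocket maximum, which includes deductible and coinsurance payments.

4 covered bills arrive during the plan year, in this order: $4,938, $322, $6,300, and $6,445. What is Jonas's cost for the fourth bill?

Bill 1, $4,938: $1,940 finishes the deductible; $2,998 goes to coinsurance; coinsurance $2,998 × 30% = $899.40. Cost to patient: $2,839.40. OOP to date $2,839.40.
Bill 2, $322: deductible met; 30% of $322 = $96.60. Patient owes $96.60 (running OOP $2,936).
Bill 3, $6,300: deductible already satisfied, so patient's share is 30% × $6,300 = $1,890. Patient pays $1,890; OOP now $4,826.
Bill 4, $6,445: deductible met; 30% of $6,445 = $1,933.50. OOP would hit $6,759.50 > $5,000, so the cap limits the patient to $5,000 − $4,826 = $174.

$174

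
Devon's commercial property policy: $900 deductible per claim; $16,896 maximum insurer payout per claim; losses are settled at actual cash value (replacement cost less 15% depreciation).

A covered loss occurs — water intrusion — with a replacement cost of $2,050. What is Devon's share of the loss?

At 15% depreciation, ACV = $2,050 − $307.50 = $1,742.50.
Less the $900 deductible: $1,742.50 − $900 = $842.50.
That's under the $16,896 cap, so the insurer reimburses the full $842.50.
Out of pocket: $2,050 − $842.50 = $1,207.50.

$1,207.50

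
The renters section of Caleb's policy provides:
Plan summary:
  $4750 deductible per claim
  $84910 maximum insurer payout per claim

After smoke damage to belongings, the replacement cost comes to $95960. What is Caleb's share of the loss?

After the deductible, $95960 − $4750 = $91210 remains.
Since $91210 > $84910, the payout is capped at $84910.
Tenant's share is the uncovered remainder: $95960 − $84910 = $11050.

$11050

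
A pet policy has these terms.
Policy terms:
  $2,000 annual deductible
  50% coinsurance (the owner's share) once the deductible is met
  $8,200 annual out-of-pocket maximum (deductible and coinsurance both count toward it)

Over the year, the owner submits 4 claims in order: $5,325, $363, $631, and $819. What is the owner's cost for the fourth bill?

#1 ($5,325): deductible takes $2,000, $3,325 remains; coinsurance $3,325 × 50% = $1,662.50. Owner pays $3,662.50; OOP now $3,662.50.
#2 ($363): deductible met; 50% of $363 = $181.50. Cost to owner: $181.50. OOP to date $3,844.
#3 ($631): deductible already satisfied, so owner's share is 50% × $631 = $315.50. Owner pays $315.50; OOP now $4,159.50.
#4 ($819): 50% coinsurance on $819 = $409.50. Cost to owner: $409.50. OOP to date $4,569.

$409.50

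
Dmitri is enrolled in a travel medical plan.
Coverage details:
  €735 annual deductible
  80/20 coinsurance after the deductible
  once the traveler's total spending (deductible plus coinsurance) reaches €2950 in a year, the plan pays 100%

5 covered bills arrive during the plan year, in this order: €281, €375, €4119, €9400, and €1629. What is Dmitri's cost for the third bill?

€887

#1 (€281): fully absorbed by the deductible. Cost to traveler: €281. OOP to date €281.
#2 (€375): entire amount goes to the deductible. Traveler pays €375; OOP now €656.
#3 (€4119): €79 to deductible, leaving €4040; coinsurance €4040 × 20% = €808. Traveler owes €887 (running OOP €1543).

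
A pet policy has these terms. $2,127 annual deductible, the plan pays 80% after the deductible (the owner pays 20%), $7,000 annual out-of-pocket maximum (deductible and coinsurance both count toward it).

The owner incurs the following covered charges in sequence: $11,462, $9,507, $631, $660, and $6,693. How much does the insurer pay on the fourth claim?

$528

#1 ($11,462): $2,127 finishes the deductible; $9,335 goes to coinsurance; owner's 20% is $1,867. Cost to owner: $3,994. OOP to date $3,994. Insurer: $11,462 − $3,994 = $7,468.
#2 ($9,507): deductible met; 20% of $9,507 = $1,901.40. Owner pays $1,901.40; OOP now $5,895.40. Plan pays $9,507 − $1,901.40 = $7,605.60.
#3 ($631): 20% coinsurance on $631 = $126.20. Owner owes $126.20 (running OOP $6,021.60). Insurer: $631 − $126.20 = $504.80.
#4 ($660): 20% coinsurance on $660 = $132. Owner pays $132; OOP now $6,153.60. Insurer: $660 − $132 = $528.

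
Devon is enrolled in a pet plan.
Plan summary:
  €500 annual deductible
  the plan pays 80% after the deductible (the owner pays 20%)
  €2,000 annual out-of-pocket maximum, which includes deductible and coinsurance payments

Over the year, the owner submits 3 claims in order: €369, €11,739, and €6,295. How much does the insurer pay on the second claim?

Claim 1 (€369): entire amount goes to the deductible. Owner pays €369; OOP now €369. Plan pays €369 − €369 = €0.
Claim 2 (€11,739): deductible takes €131, €11,608 remains; owner's 20% is €2,321.60. Deductible plus coinsurance: €131 + €2,321.60 = €2,452.60. OOP would hit €2,821.60 > €2,000, so the cap limits the owner to €2,000 − €369 = €1,631. Insurer: €11,739 − €1,631 = €10,108.

€10,108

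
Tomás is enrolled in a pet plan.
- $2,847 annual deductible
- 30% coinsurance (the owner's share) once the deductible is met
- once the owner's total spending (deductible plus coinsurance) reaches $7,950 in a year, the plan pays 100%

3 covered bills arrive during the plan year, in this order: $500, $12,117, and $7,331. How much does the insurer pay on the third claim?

Claim 1 — $500: entire amount goes to the deductible. Owner owes $500 (running OOP $500). Insurer: $500 − $500 = $0.
Claim 2 — $12,117: deductible takes $2,347, $9,770 remains; owner's 30% is $2,931. Cost to owner: $5,278. OOP to date $5,778. Insurer: $12,117 − $5,278 = $6,839.
Claim 3 — $7,331: deductible met; 30% of $7,331 = $2,199.30. Adding that to $5,778 gives $7,977.30, past the $7,950 cap; owner pays only $7,950 − $5,778 = $2,172. Insurer: $7,331 − $2,172 = $5,159.

$5,159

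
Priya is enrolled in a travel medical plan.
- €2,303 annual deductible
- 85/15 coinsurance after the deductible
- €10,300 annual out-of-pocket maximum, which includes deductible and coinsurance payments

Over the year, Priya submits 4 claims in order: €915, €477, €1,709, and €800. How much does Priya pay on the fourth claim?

€120

Claim 1 (€915): entire amount goes to the deductible. Traveler pays €915; OOP now €915.
Claim 2 (€477): fully absorbed by the deductible. Traveler pays €477; OOP now €1,392.
Claim 3 (€1,709): deductible takes €911, €798 remains; coinsurance €798 × 15% = €119.70. Traveler pays €1,030.70; OOP now €2,422.70.
Claim 4 (€800): 15% coinsurance on €800 = €120. Traveler owes €120 (running OOP €2,542.70).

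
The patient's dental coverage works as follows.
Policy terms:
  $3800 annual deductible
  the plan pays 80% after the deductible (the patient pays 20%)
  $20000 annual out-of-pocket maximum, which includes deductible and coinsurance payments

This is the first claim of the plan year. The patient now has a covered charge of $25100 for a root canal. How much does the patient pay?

$8060

Deductible not yet touched, so the first $3800 of the bill goes to the deductible.
The remaining $21300 (= $25100 − $3800) moves to coinsurance.
20% of $21300 = $4260 falls to the patient.
That puts the patient's cost at $3800 + $4260 = $8060 before any cap.
Cumulative spending $0 + $8060 = $8060 stays under the $20000 maximum.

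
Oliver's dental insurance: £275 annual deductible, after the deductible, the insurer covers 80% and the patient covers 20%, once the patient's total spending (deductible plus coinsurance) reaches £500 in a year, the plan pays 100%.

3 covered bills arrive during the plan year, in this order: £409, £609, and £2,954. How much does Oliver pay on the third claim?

£76.40

Claim 1 (£409): £275 finishes the deductible; £134 goes to coinsurance; patient's 20% is £26.80. Patient owes £301.80 (running OOP £301.80).
Claim 2 (£609): 20% coinsurance on £609 = £121.80. Cost to patient: £121.80. OOP to date £423.60.
Claim 3 (£2,954): deductible met; 20% of £2,954 = £590.80. Adding that to £423.60 gives £1,014.40, past the £500 cap; patient pays only £500 − £423.60 = £76.40.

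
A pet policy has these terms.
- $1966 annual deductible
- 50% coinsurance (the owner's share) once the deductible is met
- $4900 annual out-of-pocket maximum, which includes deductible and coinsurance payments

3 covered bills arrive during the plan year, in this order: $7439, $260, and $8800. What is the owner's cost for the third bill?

$67.50

Bill 1, $7439: deductible takes $1966, $5473 remains; owner's 50% is $2736.50. Cost to owner: $4702.50. OOP to date $4702.50.
Bill 2, $260: deductible already satisfied, so owner's share is 50% × $260 = $130. Cost to owner: $130. OOP to date $4832.50.
Bill 3, $8800: deductible already satisfied, so owner's share is 50% × $8800 = $4400. That would push OOP to $9232.50, over the $4900 cap, so owner pays $4900 − $4832.50 = $67.50.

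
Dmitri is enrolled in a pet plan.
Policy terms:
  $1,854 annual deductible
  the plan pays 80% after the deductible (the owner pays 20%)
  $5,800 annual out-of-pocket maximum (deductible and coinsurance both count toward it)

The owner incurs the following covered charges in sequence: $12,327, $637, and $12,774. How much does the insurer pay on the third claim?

$11,050

Claim 1 ($12,327): $1,854 to deductible, leaving $10,473; coinsurance $10,473 × 20% = $2,094.60. Owner owes $3,948.60 (running OOP $3,948.60). Insurer: $12,327 − $3,948.60 = $8,378.40.
Claim 2 ($637): deductible already satisfied, so owner's share is 20% × $637 = $127.40. Owner pays $127.40; OOP now $4,076. Plan pays $637 − $127.40 = $509.60.
Claim 3 ($12,774): 20% coinsurance on $12,774 = $2,554.80. That would push OOP to $6,630.80, over the $5,800 cap, so owner pays $5,800 − $4,076 = $1,724. Insurer: $12,774 − $1,724 = $11,050.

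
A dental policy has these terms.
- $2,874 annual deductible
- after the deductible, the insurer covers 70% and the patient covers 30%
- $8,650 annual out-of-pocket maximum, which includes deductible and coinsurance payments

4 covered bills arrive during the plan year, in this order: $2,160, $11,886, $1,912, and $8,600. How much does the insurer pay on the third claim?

Claim 1 — $2,160: entire amount goes to the deductible. Cost to patient: $2,160. OOP to date $2,160. Insurer: $2,160 − $2,160 = $0.
Claim 2 — $11,886: $714 to deductible, leaving $11,172; coinsurance $11,172 × 30% = $3,351.60. Cost to patient: $4,065.60. OOP to date $6,225.60. Plan pays $11,886 − $4,065.60 = $7,820.40.
Claim 3 — $1,912: deductible met; 30% of $1,912 = $573.60. Cost to patient: $573.60. OOP to date $6,799.20. Insurer: $1,912 − $573.60 = $1,338.40.

$1,338.40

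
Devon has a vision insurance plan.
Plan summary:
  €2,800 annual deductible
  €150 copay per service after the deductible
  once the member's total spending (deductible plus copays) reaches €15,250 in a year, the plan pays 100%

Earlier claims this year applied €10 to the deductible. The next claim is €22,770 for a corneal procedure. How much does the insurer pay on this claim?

Deductible still to meet: €2,800 − €10 = €2,790.
That leaves €22,770 − €2,790 = €19,980 for the copay.
Copay on this service: €150.
That puts the member's cost at €2,790 + €150 = €2,940 before any cap.
Cumulative spending €10 + €2,940 = €2,950 stays under the €15,250 maximum.
Insurer pays the balance: €22,770 − €2,940 = €19,830.

€19,830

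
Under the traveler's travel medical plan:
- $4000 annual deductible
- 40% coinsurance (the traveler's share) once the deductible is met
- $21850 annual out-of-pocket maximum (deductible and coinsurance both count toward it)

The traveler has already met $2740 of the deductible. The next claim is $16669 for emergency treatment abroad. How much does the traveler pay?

Remaining deductible: $4000 − $2740 = $1260.
The remaining $15409 (= $16669 − $1260) moves to coinsurance.
Traveler's 40% share of $15409 is $6163.60.
Traveler responsibility before any cap: $1260 + $6163.60 = $7423.60.
Total out-of-pocket so far would be $2740 + $7423.60 = $10163.60, below the $21850 cap — no reduction.

$7423.60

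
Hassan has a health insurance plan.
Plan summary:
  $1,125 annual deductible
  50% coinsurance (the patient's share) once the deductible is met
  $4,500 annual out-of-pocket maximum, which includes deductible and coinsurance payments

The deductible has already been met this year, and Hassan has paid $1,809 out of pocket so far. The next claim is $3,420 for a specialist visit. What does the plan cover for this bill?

The deductible is already satisfied, so the full bill goes to coinsurance.
Patient's 50% share of $3,420 is $1,710.
Cumulative spending $1,809 + $1,710 = $3,519 stays under the $4,500 maximum.
Insurer pays the balance: $3,420 − $1,710 = $1,710.

$1,710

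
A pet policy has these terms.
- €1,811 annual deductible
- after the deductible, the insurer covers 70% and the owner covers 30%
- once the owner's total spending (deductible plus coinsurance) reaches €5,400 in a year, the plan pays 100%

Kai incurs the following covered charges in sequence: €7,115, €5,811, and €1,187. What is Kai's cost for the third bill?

Claim 1 (€7,115): €1,811 to deductible, leaving €5,304; owner's 30% is €1,591.20. Owner pays €3,402.20; OOP now €3,402.20.
Claim 2 (€5,811): deductible already satisfied, so owner's share is 30% × €5,811 = €1,743.30. Owner owes €1,743.30 (running OOP €5,145.50).
Claim 3 (€1,187): deductible already satisfied, so owner's share is 30% × €1,187 = €356.10. That would push OOP to €5,501.60, over the €5,400 cap, so owner pays €5,400 − €5,145.50 = €254.50.

€254.50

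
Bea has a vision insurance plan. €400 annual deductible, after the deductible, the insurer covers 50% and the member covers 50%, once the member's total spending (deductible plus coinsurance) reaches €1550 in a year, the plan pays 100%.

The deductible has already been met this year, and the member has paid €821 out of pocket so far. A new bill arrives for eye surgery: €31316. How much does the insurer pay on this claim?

€30587

The deductible is already satisfied, so the full bill goes to coinsurance.
50% of €31316 = €15658 falls to the member.
Year-to-date out-of-pocket would reach €821 + €15658 = €16479, above the €1550 maximum, so the member pays only €1550 − €821 = €729.
Insurer pays the balance: €31316 − €729 = €30587.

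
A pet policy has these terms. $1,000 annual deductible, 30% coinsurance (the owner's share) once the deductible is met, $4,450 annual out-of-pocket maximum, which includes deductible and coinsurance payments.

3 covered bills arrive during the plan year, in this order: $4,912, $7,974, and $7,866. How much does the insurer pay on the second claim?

$5,697.60

#1 ($4,912): $1,000 to deductible, leaving $3,912; owner's 30% is $1,173.60. Cost to owner: $2,173.60. OOP to date $2,173.60. Plan pays $4,912 − $2,173.60 = $2,738.40.
#2 ($7,974): deductible already satisfied, so owner's share is 30% × $7,974 = $2,392.20. Adding that to $2,173.60 gives $4,565.80, past the $4,450 cap; owner pays only $4,450 − $2,173.60 = $2,276.40. Insurer: $7,974 − $2,276.40 = $5,697.60.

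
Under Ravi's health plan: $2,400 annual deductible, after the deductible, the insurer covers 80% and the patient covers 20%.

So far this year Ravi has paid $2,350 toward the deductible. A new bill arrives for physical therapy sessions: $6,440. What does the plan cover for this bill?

Deductible still to meet: $2,400 − $2,350 = $50.
The remaining $6,390 (= $6,440 − $50) moves to coinsurance.
20% of $6,390 = $1,278 falls to the patient.
Patient responsibility: $50 + $1,278 = $1,328.
The insurer covers the remainder: $6,440 − $1,328 = $5,112.

$5,112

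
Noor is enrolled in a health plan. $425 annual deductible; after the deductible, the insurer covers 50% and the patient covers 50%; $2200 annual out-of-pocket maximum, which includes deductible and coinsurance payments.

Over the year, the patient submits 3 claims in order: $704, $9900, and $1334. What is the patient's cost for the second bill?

$1635.50

Claim 1 — $704: deductible takes $425, $279 remains; patient's 50% is $139.50. Cost to patient: $564.50. OOP to date $564.50.
Claim 2 — $9900: deductible met; 50% of $9900 = $4950. That would push OOP to $5514.50, over the $2200 cap, so patient pays $2200 − $564.50 = $1635.50.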